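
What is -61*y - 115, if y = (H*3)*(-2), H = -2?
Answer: -847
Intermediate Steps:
y = 12 (y = -2*3*(-2) = -6*(-2) = 12)
-61*y - 115 = -61*12 - 115 = -732 - 115 = -847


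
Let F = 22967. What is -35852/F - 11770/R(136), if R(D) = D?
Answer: -8094043/91868 ≈ -88.105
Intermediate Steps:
-35852/F - 11770/R(136) = -35852/22967 - 11770/136 = -35852*1/22967 - 11770*1/136 = -35852/22967 - 5885/68 = -8094043/91868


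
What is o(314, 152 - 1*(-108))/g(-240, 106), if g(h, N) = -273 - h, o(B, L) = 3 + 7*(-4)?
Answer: 25/33 ≈ 0.75758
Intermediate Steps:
o(B, L) = -25 (o(B, L) = 3 - 28 = -25)
o(314, 152 - 1*(-108))/g(-240, 106) = -25/(-273 - 1*(-240)) = -25/(-273 + 240) = -25/(-33) = -25*(-1/33) = 25/33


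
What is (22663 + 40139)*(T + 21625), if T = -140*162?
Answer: -66256110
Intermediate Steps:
T = -22680
(22663 + 40139)*(T + 21625) = (22663 + 40139)*(-22680 + 21625) = 62802*(-1055) = -66256110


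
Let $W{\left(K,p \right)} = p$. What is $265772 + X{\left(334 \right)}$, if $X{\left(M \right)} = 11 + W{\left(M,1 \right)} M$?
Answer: $266117$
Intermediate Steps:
$X{\left(M \right)} = 11 + M$ ($X{\left(M \right)} = 11 + 1 M = 11 + M$)
$265772 + X{\left(334 \right)} = 265772 + \left(11 + 334\right) = 265772 + 345 = 266117$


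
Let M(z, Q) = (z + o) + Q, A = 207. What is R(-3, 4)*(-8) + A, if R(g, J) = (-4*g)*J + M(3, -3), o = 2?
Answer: -193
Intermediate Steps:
M(z, Q) = 2 + Q + z (M(z, Q) = (z + 2) + Q = (2 + z) + Q = 2 + Q + z)
R(g, J) = 2 - 4*J*g (R(g, J) = (-4*g)*J + (2 - 3 + 3) = -4*J*g + 2 = 2 - 4*J*g)
R(-3, 4)*(-8) + A = (2 - 4*4*(-3))*(-8) + 207 = (2 + 48)*(-8) + 207 = 50*(-8) + 207 = -400 + 207 = -193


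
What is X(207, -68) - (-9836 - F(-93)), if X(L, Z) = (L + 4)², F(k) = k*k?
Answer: 63006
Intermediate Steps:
F(k) = k²
X(L, Z) = (4 + L)²
X(207, -68) - (-9836 - F(-93)) = (4 + 207)² - (-9836 - 1*(-93)²) = 211² - (-9836 - 1*8649) = 44521 - (-9836 - 8649) = 44521 - 1*(-18485) = 44521 + 18485 = 63006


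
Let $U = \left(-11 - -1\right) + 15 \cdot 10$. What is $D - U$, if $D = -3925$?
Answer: $-4065$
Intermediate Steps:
$U = 140$ ($U = \left(-11 + 1\right) + 150 = -10 + 150 = 140$)
$D - U = -3925 - 140 = -4065$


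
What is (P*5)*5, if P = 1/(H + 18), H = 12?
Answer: ⅚ ≈ 0.83333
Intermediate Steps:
P = 1/30 (P = 1/(12 + 18) = 1/30 ≈ 0.033333)
(P*5)*5 = ((1/30)*5)*5 = (⅙)*5 = ⅚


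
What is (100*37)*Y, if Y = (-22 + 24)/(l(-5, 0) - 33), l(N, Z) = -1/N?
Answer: -9250/41 ≈ -225.61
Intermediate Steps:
Y = -5/82 (Y = (-22 + 24)/(-1/(-5) - 33) = 2/(-1*(-1/5) - 33) = 2/(1/5 - 33) = 2/(-164/5) = 2*(-5/164) = -5/82 ≈ -0.060976)
(100*37)*Y = (100*37)*(-5/82) = 3700*(-5/82) = -9250/41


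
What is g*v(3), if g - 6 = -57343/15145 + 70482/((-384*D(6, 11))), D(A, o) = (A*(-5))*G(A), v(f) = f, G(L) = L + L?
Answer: 14621083/1789440 ≈ 8.1708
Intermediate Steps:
G(L) = 2*L
D(A, o) = -10*A² (D(A, o) = (A*(-5))*(2*A) = (-5*A)*(2*A) = -10*A²)
g = 14621083/5368320 (g = 6 + (-57343/15145 + 70482/((-(-3840)*6²))) = 6 + (-57343*1/15145 + 70482/((-(-3840)*36))) = 6 + (-4411/1165 + 70482/((-384*(-360)))) = 6 + (-4411/1165 + 70482/138240) = 6 + (-4411/1165 + 70482*(1/138240)) = 6 + (-4411/1165 + 11747/23040) = 6 - 17588837/5368320 = 14621083/5368320 ≈ 2.7236)
g*v(3) = (14621083/5368320)*3 = 14621083/1789440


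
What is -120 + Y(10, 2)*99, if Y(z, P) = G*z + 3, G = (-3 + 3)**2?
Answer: 177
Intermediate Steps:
G = 0 (G = 0**2 = 0)
Y(z, P) = 3 (Y(z, P) = 0*z + 3 = 0 + 3 = 3)
-120 + Y(10, 2)*99 = -120 + 3*99 = -120 + 297 = 177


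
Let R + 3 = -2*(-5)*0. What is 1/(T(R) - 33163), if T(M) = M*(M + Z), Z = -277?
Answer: -1/32323 ≈ -3.0938e-5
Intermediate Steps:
R = -3 (R = -3 - 2*(-5)*0 = -3 + 10*0 = -3 + 0 = -3)
T(M) = M*(-277 + M) (T(M) = M*(M - 277) = M*(-277 + M))
1/(T(R) - 33163) = 1/(-3*(-277 - 3) - 33163) = 1/(-3*(-280) - 33163) = 1/(840 - 33163) = 1/(-32323) = -1/32323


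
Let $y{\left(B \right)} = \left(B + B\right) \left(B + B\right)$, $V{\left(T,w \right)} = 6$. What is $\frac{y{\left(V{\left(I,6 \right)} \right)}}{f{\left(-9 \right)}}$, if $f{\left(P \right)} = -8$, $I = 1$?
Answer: $-18$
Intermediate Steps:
$y{\left(B \right)} = 4 B^{2}$ ($y{\left(B \right)} = 2 B 2 B = 4 B^{2}$)
$\frac{y{\left(V{\left(I,6 \right)} \right)}}{f{\left(-9 \right)}} = \frac{4 \cdot 6^{2}}{-8} = 4 \cdot 36 \left(- \frac{1}{8}\right) = 144 \left(- \frac{1}{8}\right) = -18$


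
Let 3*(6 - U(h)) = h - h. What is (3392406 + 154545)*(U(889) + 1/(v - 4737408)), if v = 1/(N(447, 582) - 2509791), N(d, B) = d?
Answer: 252992364985688272074/11887786340353 ≈ 2.1282e+7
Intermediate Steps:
U(h) = 6 (U(h) = 6 - (h - h)/3 = 6 - ⅓*0 = 6 + 0 = 6)
v = -1/2509344 (v = 1/(447 - 2509791) = 1/(-2509344) = -1/2509344 ≈ -3.9851e-7)
(3392406 + 154545)*(U(889) + 1/(v - 4737408)) = (3392406 + 154545)*(6 + 1/(-1/2509344 - 4737408)) = 3546951*(6 + 1/(-11887786340353/2509344)) = 3546951*(6 - 2509344/11887786340353) = 3546951*(71326715532774/11887786340353) = 252992364985688272074/11887786340353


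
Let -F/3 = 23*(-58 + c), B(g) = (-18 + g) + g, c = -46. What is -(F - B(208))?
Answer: -6778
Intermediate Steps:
B(g) = -18 + 2*g
F = 7176 (F = -69*(-58 - 46) = -69*(-104) = -3*(-2392) = 7176)
-(F - B(208)) = -(7176 - (-18 + 2*208)) = -(7176 - (-18 + 416)) = -(7176 - 1*398) = -(7176 - 398) = -1*6778 = -6778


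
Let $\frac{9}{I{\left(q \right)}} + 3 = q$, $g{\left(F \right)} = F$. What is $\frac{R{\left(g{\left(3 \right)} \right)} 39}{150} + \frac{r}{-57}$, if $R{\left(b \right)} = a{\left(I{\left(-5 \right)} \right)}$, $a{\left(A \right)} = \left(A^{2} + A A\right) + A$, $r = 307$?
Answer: $- \frac{91571}{18240} \approx -5.0203$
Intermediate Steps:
$I{\left(q \right)} = \frac{9}{-3 + q}$
$a{\left(A \right)} = A + 2 A^{2}$ ($a{\left(A \right)} = \left(A^{2} + A^{2}\right) + A = 2 A^{2} + A = A + 2 A^{2}$)
$R{\left(b \right)} = \frac{45}{32}$ ($R{\left(b \right)} = \frac{9}{-3 - 5} \left(1 + 2 \frac{9}{-3 - 5}\right) = \frac{9}{-8} \left(1 + 2 \frac{9}{-8}\right) = 9 \left(- \frac{1}{8}\right) \left(1 + 2 \cdot 9 \left(- \frac{1}{8}\right)\right) = - \frac{9 \left(1 + 2 \left(- \frac{9}{8}\right)\right)}{8} = - \frac{9 \left(1 - \frac{9}{4}\right)}{8} = \left(- \frac{9}{8}\right) \left(- \frac{5}{4}\right) = \frac{45}{32}$)
$\frac{R{\left(g{\left(3 \right)} \right)} 39}{150} + \frac{r}{-57} = \frac{\frac{45}{32} \cdot 39}{150} + \frac{307}{-57} = \frac{1755}{32} \cdot \frac{1}{150} + 307 \left(- \frac{1}{57}\right) = \frac{117}{320} - \frac{307}{57} = - \frac{91571}{18240}$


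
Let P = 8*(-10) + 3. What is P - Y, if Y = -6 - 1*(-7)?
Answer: -78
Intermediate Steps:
P = -77 (P = -80 + 3 = -77)
Y = 1 (Y = -6 + 7 = 1)
P - Y = -77 - 1*1 = -77 - 1 = -78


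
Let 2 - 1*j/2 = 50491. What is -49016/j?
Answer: 24508/50489 ≈ 0.48541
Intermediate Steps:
j = -100978 (j = 4 - 2*50491 = 4 - 100982 = -100978)
-49016/j = -49016/(-100978) = -49016*(-1/100978) = 24508/50489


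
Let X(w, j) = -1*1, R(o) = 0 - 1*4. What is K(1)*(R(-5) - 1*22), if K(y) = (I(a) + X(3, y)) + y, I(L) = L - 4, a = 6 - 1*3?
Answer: 26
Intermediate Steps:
a = 3 (a = 6 - 3 = 3)
R(o) = -4 (R(o) = 0 - 4 = -4)
I(L) = -4 + L
X(w, j) = -1
K(y) = -2 + y (K(y) = ((-4 + 3) - 1) + y = (-1 - 1) + y = -2 + y)
K(1)*(R(-5) - 1*22) = (-2 + 1)*(-4 - 1*22) = -(-4 - 22) = -1*(-26) = 26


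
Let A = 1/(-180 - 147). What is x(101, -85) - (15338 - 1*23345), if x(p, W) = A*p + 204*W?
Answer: -3051992/327 ≈ -9333.3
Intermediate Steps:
A = -1/327 (A = 1/(-327) = -1/327 ≈ -0.0030581)
x(p, W) = 204*W - p/327 (x(p, W) = -p/327 + 204*W = 204*W - p/327)
x(101, -85) - (15338 - 1*23345) = (204*(-85) - 1/327*101) - (15338 - 1*23345) = (-17340 - 101/327) - (15338 - 23345) = -5670281/327 - 1*(-8007) = -5670281/327 + 8007 = -3051992/327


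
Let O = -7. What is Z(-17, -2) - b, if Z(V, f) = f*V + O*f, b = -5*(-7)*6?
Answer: -162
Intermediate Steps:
b = 210 (b = 35*6 = 210)
Z(V, f) = -7*f + V*f (Z(V, f) = f*V - 7*f = V*f - 7*f = -7*f + V*f)
Z(-17, -2) - b = -2*(-7 - 17) - 1*210 = -2*(-24) - 210 = 48 - 210 = -162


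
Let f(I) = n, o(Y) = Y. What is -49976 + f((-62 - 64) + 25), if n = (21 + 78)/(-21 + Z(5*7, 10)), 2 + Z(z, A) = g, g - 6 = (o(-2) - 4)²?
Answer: -949445/19 ≈ -49971.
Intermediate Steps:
g = 42 (g = 6 + (-2 - 4)² = 6 + (-6)² = 6 + 36 = 42)
Z(z, A) = 40 (Z(z, A) = -2 + 42 = 40)
n = 99/19 (n = (21 + 78)/(-21 + 40) = 99/19 ≈ 5.2105)
f(I) = 99/19
-49976 + f((-62 - 64) + 25) = -49976 + 99/19 = -949445/19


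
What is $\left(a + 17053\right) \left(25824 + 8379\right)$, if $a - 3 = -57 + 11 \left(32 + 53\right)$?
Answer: $613396602$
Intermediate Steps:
$a = 881$ ($a = 3 - \left(57 - 11 \left(32 + 53\right)\right) = 3 + \left(-57 + 11 \cdot 85\right) = 3 + \left(-57 + 935\right) = 3 + 878 = 881$)
$\left(a + 17053\right) \left(25824 + 8379\right) = \left(881 + 17053\right) \left(25824 + 8379\right) = 17934 \cdot 34203 = 613396602$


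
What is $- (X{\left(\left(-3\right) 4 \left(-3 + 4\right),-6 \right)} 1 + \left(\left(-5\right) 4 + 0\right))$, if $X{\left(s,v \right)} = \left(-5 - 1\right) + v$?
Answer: $32$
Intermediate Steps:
$X{\left(s,v \right)} = -6 + v$
$- (X{\left(\left(-3\right) 4 \left(-3 + 4\right),-6 \right)} 1 + \left(\left(-5\right) 4 + 0\right)) = - (\left(-6 - 6\right) 1 + \left(\left(-5\right) 4 + 0\right)) = - (\left(-12\right) 1 + \left(-20 + 0\right)) = - (-12 - 20) = \left(-1\right) \left(-32\right) = 32$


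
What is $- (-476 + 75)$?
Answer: $401$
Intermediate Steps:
$- (-476 + 75) = \left(-1\right) \left(-401\right) = 401$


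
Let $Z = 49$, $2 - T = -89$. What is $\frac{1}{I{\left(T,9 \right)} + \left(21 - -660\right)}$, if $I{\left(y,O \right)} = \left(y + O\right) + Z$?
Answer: $\frac{1}{830} \approx 0.0012048$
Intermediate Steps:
$T = 91$ ($T = 2 - -89 = 2 + 89 = 91$)
$I{\left(y,O \right)} = 49 + O + y$ ($I{\left(y,O \right)} = \left(y + O\right) + 49 = \left(O + y\right) + 49 = 49 + O + y$)
$\frac{1}{I{\left(T,9 \right)} + \left(21 - -660\right)} = \frac{1}{\left(49 + 9 + 91\right) + \left(21 - -660\right)} = \frac{1}{149 + \left(21 + 660\right)} = \frac{1}{149 + 681} = \frac{1}{830}$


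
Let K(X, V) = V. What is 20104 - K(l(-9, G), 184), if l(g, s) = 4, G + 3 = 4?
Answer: 19920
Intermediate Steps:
G = 1 (G = -3 + 4 = 1)
20104 - K(l(-9, G), 184) = 20104 - 1*184 = 20104 - 184 = 19920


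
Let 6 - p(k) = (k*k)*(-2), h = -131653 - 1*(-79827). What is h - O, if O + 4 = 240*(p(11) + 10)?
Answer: -113742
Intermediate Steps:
h = -51826 (h = -131653 + 79827 = -51826)
p(k) = 6 + 2*k² (p(k) = 6 - k*k*(-2) = 6 - k²*(-2) = 6 - (-2)*k² = 6 + 2*k²)
O = 61916 (O = -4 + 240*((6 + 2*11²) + 10) = -4 + 240*((6 + 2*121) + 10) = -4 + 240*((6 + 242) + 10) = -4 + 240*(248 + 10) = -4 + 240*258 = -4 + 61920 = 61916)
h - O = -51826 - 1*61916 = -51826 - 61916 = -113742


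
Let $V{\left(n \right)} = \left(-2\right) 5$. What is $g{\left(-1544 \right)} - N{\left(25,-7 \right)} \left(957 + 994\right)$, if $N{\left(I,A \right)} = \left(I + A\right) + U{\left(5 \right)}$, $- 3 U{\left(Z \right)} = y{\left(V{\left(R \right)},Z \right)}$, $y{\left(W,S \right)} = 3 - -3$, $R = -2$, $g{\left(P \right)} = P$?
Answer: $-32760$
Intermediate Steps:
$V{\left(n \right)} = -10$
$y{\left(W,S \right)} = 6$ ($y{\left(W,S \right)} = 3 + 3 = 6$)
$U{\left(Z \right)} = -2$ ($U{\left(Z \right)} = \left(- \frac{1}{3}\right) 6 = -2$)
$N{\left(I,A \right)} = -2 + A + I$ ($N{\left(I,A \right)} = \left(I + A\right) - 2 = \left(A + I\right) - 2 = -2 + A + I$)
$g{\left(-1544 \right)} - N{\left(25,-7 \right)} \left(957 + 994\right) = -1544 - \left(-2 - 7 + 25\right) \left(957 + 994\right) = -1544 - 16 \cdot 1951 = -1544 - 31216 = -32760$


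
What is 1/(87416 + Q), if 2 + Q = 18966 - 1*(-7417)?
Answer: 1/113797 ≈ 8.7876e-6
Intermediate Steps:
Q = 26381 (Q = -2 + (18966 - 1*(-7417)) = -2 + (18966 + 7417) = -2 + 26383 = 26381)
1/(87416 + Q) = 1/(87416 + 26381) = 1/113797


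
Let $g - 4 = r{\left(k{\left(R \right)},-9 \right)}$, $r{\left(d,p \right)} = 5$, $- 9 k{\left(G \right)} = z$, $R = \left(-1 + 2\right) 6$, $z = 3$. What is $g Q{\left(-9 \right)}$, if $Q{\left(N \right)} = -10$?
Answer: $-90$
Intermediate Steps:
$R = 6$ ($R = 1 \cdot 6 = 6$)
$k{\left(G \right)} = - \frac{1}{3}$ ($k{\left(G \right)} = \left(- \frac{1}{9}\right) 3 = - \frac{1}{3}$)
$g = 9$ ($g = 4 + 5 = 9$)
$g Q{\left(-9 \right)} = 9 \left(-10\right) = -90$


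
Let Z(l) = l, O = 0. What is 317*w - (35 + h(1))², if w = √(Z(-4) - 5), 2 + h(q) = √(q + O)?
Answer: -1156 + 951*I ≈ -1156.0 + 951.0*I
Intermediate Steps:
h(q) = -2 + √q (h(q) = -2 + √(q + 0) = -2 + √q)
w = 3*I (w = √(-4 - 5) = √(-9) = 3*I ≈ 3.0*I)
317*w - (35 + h(1))² = 317*(3*I) - (35 + (-2 + √1))² = 951*I - (35 + (-2 + 1))² = 951*I - (35 - 1)² = 951*I - 1*34² = 951*I - 1*1156 = 951*I - 1156 = -1156 + 951*I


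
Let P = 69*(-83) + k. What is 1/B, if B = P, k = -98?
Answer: -1/5825 ≈ -0.00017167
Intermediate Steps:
P = -5825 (P = 69*(-83) - 98 = -5727 - 98 = -5825)
B = -5825
1/B = 1/(-5825) = -1/5825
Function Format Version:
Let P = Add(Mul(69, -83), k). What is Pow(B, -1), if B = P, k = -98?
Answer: Rational(-1, 5825) ≈ -0.00017167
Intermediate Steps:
P = -5825 (P = Add(Mul(69, -83), -98) = Add(-5727, -98) = -5825)
B = -5825
Pow(B, -1) = Pow(-5825, -1) = Rational(-1, 5825)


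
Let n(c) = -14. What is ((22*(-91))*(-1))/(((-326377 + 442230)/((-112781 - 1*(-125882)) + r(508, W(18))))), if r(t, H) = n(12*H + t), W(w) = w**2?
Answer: 26200174/115853 ≈ 226.15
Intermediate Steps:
r(t, H) = -14
((22*(-91))*(-1))/(((-326377 + 442230)/((-112781 - 1*(-125882)) + r(508, W(18))))) = ((22*(-91))*(-1))/(((-326377 + 442230)/((-112781 - 1*(-125882)) - 14))) = (-2002*(-1))/((115853/((-112781 + 125882) - 14))) = 2002/((115853/(13101 - 14))) = 2002/((115853/13087)) = 2002/((115853*(1/13087))) = 2002/(115853/13087) = 2002*(13087/115853) = 26200174/115853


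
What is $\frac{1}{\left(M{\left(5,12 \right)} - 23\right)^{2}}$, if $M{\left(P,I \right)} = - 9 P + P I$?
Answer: $\frac{1}{64} \approx 0.015625$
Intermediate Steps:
$M{\left(P,I \right)} = - 9 P + I P$
$\frac{1}{\left(M{\left(5,12 \right)} - 23\right)^{2}} = \frac{1}{\left(5 \left(-9 + 12\right) - 23\right)^{2}} = \frac{1}{\left(5 \cdot 3 - 23\right)^{2}} = \frac{1}{\left(15 - 23\right)^{2}} = \frac{1}{\left(-8\right)^{2}} = \frac{1}{64}$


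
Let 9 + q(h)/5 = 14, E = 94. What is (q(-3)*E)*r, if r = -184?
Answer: -432400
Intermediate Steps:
q(h) = 25 (q(h) = -45 + 5*14 = -45 + 70 = 25)
(q(-3)*E)*r = (25*94)*(-184) = 2350*(-184) = -432400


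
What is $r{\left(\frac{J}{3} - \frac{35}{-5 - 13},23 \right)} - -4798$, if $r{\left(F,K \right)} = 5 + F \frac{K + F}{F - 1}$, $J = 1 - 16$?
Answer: $\frac{6330887}{1314} \approx 4818.0$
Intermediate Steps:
$J = -15$
$r{\left(F,K \right)} = 5 + \frac{F \left(F + K\right)}{-1 + F}$ ($r{\left(F,K \right)} = 5 + F \frac{F + K}{-1 + F} = 5 + \frac{F \left(F + K\right)}{-1 + F}$)
$r{\left(\frac{J}{3} - \frac{35}{-5 - 13},23 \right)} - -4798 = \frac{-5 + \left(- \frac{15}{3} - \frac{35}{-5 - 13}\right)^{2} + 5 \left(- \frac{15}{3} - \frac{35}{-5 - 13}\right) + \left(- \frac{15}{3} - \frac{35}{-5 - 13}\right) 23}{-1 - \left(5 + \frac{35}{-5 - 13}\right)} - -4798 = \frac{-5 + \left(\left(-15\right) \frac{1}{3} - \frac{35}{-18}\right)^{2} + 5 \left(\left(-15\right) \frac{1}{3} - \frac{35}{-18}\right) + \left(\left(-15\right) \frac{1}{3} - \frac{35}{-18}\right) 23}{-1 - \left(5 + \frac{35}{-18}\right)} + 4798 = \frac{-5 + \left(-5 - - \frac{35}{18}\right)^{2} + 5 \left(-5 - - \frac{35}{18}\right) + \left(-5 - - \frac{35}{18}\right) 23}{-1 - \frac{55}{18}} + 4798 = \frac{-5 + \left(-5 + \frac{35}{18}\right)^{2} + 5 \left(-5 + \frac{35}{18}\right) + \left(-5 + \frac{35}{18}\right) 23}{-1 + \left(-5 + \frac{35}{18}\right)} + 4798 = \frac{-5 + \left(- \frac{55}{18}\right)^{2} + 5 \left(- \frac{55}{18}\right) - \frac{1265}{18}}{-1 - \frac{55}{18}} + 4798 = \frac{-5 + \frac{3025}{324} - \frac{275}{18} - \frac{1265}{18}}{- \frac{73}{18}} + 4798 = \left(- \frac{18}{73}\right) \left(- \frac{26315}{324}\right) + 4798 = \frac{26315}{1314} + 4798 = \frac{6330887}{1314}$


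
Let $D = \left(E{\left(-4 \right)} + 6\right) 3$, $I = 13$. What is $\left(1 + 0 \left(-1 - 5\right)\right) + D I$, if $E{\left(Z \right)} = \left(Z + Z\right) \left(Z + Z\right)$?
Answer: $2731$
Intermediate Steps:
$E{\left(Z \right)} = 4 Z^{2}$ ($E{\left(Z \right)} = 2 Z 2 Z = 4 Z^{2}$)
$D = 210$ ($D = \left(4 \left(-4\right)^{2} + 6\right) 3 = \left(4 \cdot 16 + 6\right) 3 = \left(64 + 6\right) 3 = 70 \cdot 3 = 210$)
$\left(1 + 0 \left(-1 - 5\right)\right) + D I = \left(1 + 0 \left(-1 - 5\right)\right) + 210 \cdot 13 = \left(1 + 0 \left(-6\right)\right) + 2730 = \left(1 + 0\right) + 2730 = 1 + 2730 = 2731$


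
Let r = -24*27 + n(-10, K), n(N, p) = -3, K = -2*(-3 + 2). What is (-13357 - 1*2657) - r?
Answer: -15363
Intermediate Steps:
K = 2 (K = -2*(-1) = 2)
r = -651 (r = -24*27 - 3 = -648 - 3 = -651)
(-13357 - 1*2657) - r = (-13357 - 1*2657) - 1*(-651) = (-13357 - 2657) + 651 = -16014 + 651 = -15363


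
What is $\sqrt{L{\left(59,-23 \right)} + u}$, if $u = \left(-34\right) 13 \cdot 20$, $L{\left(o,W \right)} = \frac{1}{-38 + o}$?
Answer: $\frac{i \sqrt{3898419}}{21} \approx 94.021 i$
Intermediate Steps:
$u = -8840$ ($u = \left(-442\right) 20 = -8840$)
$\sqrt{L{\left(59,-23 \right)} + u} = \sqrt{\frac{1}{-38 + 59} - 8840} = \sqrt{\frac{1}{21} - 8840} = \sqrt{- \frac{185639}{21}} = \frac{i \sqrt{3898419}}{21}$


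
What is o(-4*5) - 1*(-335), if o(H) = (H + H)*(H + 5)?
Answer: 935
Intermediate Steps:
o(H) = 2*H*(5 + H) (o(H) = (2*H)*(5 + H) = 2*H*(5 + H))
o(-4*5) - 1*(-335) = 2*(-4*5)*(5 - 4*5) - 1*(-335) = 2*(-20)*(5 - 20) + 335 = 2*(-20)*(-15) + 335 = 600 + 335 = 935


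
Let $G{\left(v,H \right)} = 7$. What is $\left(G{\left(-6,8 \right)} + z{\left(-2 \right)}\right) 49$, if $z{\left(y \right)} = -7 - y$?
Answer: $98$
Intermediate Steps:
$\left(G{\left(-6,8 \right)} + z{\left(-2 \right)}\right) 49 = \left(7 - 5\right) 49 = 2 \cdot 49 = 98$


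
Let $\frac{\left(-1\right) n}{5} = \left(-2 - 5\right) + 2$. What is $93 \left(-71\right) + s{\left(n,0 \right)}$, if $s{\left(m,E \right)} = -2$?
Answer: $-6605$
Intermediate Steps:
$n = 25$ ($n = - 5 \left(\left(-2 - 5\right) + 2\right) = - 5 \left(-7 + 2\right) = \left(-5\right) \left(-5\right) = 25$)
$93 \left(-71\right) + s{\left(n,0 \right)} = 93 \left(-71\right) - 2 = -6603 - 2 = -6605$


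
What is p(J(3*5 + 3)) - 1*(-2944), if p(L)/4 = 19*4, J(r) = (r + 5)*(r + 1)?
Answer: 3248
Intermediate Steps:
J(r) = (1 + r)*(5 + r) (J(r) = (5 + r)*(1 + r) = (1 + r)*(5 + r))
p(L) = 304 (p(L) = 4*(19*4) = 4*76 = 304)
p(J(3*5 + 3)) - 1*(-2944) = 304 - 1*(-2944) = 304 + 2944 = 3248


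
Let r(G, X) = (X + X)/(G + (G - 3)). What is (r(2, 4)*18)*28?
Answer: 4032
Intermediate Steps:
r(G, X) = 2*X/(-3 + 2*G) (r(G, X) = (2*X)/(G + (-3 + G)) = (2*X)/(-3 + 2*G) = 2*X/(-3 + 2*G))
(r(2, 4)*18)*28 = ((2*4/(-3 + 2*2))*18)*28 = ((2*4/(-3 + 4))*18)*28 = ((2*4/1)*18)*28 = ((2*4*1)*18)*28 = (8*18)*28 = 144*28 = 4032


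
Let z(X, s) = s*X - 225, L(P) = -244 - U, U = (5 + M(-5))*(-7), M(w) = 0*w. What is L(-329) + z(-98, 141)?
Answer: -14252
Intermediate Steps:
M(w) = 0
U = -35 (U = (5 + 0)*(-7) = 5*(-7) = -35)
L(P) = -209 (L(P) = -244 - 1*(-35) = -244 + 35 = -209)
z(X, s) = -225 + X*s (z(X, s) = X*s - 225 = -225 + X*s)
L(-329) + z(-98, 141) = -209 + (-225 - 98*141) = -209 + (-225 - 13818) = -209 - 14043 = -14252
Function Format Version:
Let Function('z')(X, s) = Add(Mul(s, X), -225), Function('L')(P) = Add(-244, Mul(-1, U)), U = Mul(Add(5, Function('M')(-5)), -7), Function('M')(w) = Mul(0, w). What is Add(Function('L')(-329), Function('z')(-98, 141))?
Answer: -14252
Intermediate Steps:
Function('M')(w) = 0
U = -35 (U = Mul(Add(5, 0), -7) = Mul(5, -7) = -35)
Function('L')(P) = -209 (Function('L')(P) = Add(-244, Mul(-1, -35)) = Add(-244, 35) = -209)
Function('z')(X, s) = Add(-225, Mul(X, s)) (Function('z')(X, s) = Add(Mul(X, s), -225) = Add(-225, Mul(X, s)))
Add(Function('L')(-329), Function('z')(-98, 141)) = Add(-209, Add(-225, Mul(-98, 141))) = Add(-209, Add(-225, -13818)) = Add(-209, -14043) = -14252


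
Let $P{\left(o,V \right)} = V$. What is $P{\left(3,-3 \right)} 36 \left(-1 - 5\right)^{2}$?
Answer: $-3888$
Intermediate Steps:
$P{\left(3,-3 \right)} 36 \left(-1 - 5\right)^{2} = \left(-3\right) 36 \left(-1 - 5\right)^{2} = - 108 \left(-6\right)^{2} = \left(-108\right) 36 = -3888$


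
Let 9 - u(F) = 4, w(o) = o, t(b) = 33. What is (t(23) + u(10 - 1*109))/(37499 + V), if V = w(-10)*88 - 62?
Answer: 38/36557 ≈ 0.0010395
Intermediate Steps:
u(F) = 5 (u(F) = 9 - 1*4 = 9 - 4 = 5)
V = -942 (V = -10*88 - 62 = -880 - 62 = -942)
(t(23) + u(10 - 1*109))/(37499 + V) = (33 + 5)/(37499 - 942) = 38/36557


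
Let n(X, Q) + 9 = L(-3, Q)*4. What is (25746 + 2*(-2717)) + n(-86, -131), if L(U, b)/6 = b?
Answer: 17159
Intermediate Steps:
L(U, b) = 6*b
n(X, Q) = -9 + 24*Q (n(X, Q) = -9 + (6*Q)*4 = -9 + 24*Q)
(25746 + 2*(-2717)) + n(-86, -131) = (25746 + 2*(-2717)) + (-9 + 24*(-131)) = (25746 - 5434) + (-9 - 3144) = 20312 - 3153 = 17159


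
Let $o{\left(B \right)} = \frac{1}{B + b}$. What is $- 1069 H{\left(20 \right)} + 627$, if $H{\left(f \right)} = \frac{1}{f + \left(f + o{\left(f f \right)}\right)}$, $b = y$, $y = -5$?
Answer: $\frac{9484972}{15801} \approx 600.28$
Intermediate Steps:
$b = -5$
$o{\left(B \right)} = \frac{1}{-5 + B}$ ($o{\left(B \right)} = \frac{1}{B - 5} = \frac{1}{-5 + B}$)
$H{\left(f \right)} = \frac{1}{\frac{1}{-5 + f^{2}} + 2 f}$ ($H{\left(f \right)} = \frac{1}{f + \left(f + \frac{1}{-5 + f f}\right)} = \frac{1}{f + \left(f + \frac{1}{-5 + f^{2}}\right)} = \frac{1}{\frac{1}{-5 + f^{2}} + 2 f}$)
$- 1069 H{\left(20 \right)} + 627 = - 1069 \frac{-5 + 20^{2}}{1 + 2 \cdot 20 \left(-5 + 20^{2}\right)} + 627 = - 1069 \frac{-5 + 400}{1 + 2 \cdot 20 \left(-5 + 400\right)} + 627 = - 1069 \frac{1}{1 + 2 \cdot 20 \cdot 395} \cdot 395 + 627 = - 1069 \frac{1}{1 + 15800} \cdot 395 + 627 = - 1069 \cdot \frac{1}{15801} \cdot 395 + 627 = \left(-1069\right) \frac{395}{15801} + 627 = - \frac{422255}{15801} + 627 = \frac{9484972}{15801}$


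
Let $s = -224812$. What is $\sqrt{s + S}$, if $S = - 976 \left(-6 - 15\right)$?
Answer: $2 i \sqrt{51079} \approx 452.01 i$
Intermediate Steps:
$S = 20496$ ($S = - 976 \left(-6 - 15\right) = \left(-976\right) \left(-21\right) = 20496$)
$\sqrt{s + S} = \sqrt{-224812 + 20496} = \sqrt{-204316} = 2 i \sqrt{51079}$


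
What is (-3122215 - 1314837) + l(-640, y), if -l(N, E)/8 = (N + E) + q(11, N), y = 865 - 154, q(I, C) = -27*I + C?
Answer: -4430124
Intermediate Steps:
q(I, C) = C - 27*I
y = 711
l(N, E) = 2376 - 16*N - 8*E (l(N, E) = -8*((N + E) + (N - 27*11)) = -8*((E + N) + (N - 297)) = -8*((E + N) + (-297 + N)) = -8*(-297 + E + 2*N) = 2376 - 16*N - 8*E)
(-3122215 - 1314837) + l(-640, y) = (-3122215 - 1314837) + (2376 - 16*(-640) - 8*711) = -4437052 + (2376 + 10240 - 5688) = -4437052 + 6928 = -4430124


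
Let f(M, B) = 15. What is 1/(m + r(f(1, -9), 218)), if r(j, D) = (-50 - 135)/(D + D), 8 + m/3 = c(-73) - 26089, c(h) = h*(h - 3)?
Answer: -436/26878277 ≈ -1.6221e-5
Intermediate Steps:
c(h) = h*(-3 + h)
m = -61647 (m = -24 + 3*(-73*(-3 - 73) - 26089) = -24 + 3*(-73*(-76) - 26089) = -24 + 3*(5548 - 26089) = -24 + 3*(-20541) = -24 - 61623 = -61647)
r(j, D) = -185/(2*D) (r(j, D) = -185*1/(2*D) = -185/(2*D))
1/(m + r(f(1, -9), 218)) = 1/(-61647 - 185/2/218) = 1/(-61647 - 185/2*1/218) = 1/(-61647 - 185/436) = 1/(-26878277/436) = -436/26878277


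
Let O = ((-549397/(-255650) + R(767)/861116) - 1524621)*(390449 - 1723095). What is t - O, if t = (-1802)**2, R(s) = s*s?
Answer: -111820817016876105503527/55036076350 ≈ -2.0318e+12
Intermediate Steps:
R(s) = s**2
O = 111820995730243373528927/55036076350 (O = ((-549397/(-255650) + 767**2/861116) - 1524621)*(390449 - 1723095) = ((-549397*(-1/255650) + 588289*(1/861116)) - 1524621)*(-1332646) = ((549397/255650 + 588289/861116) - 1524621)*(-1332646) = (311745314951/110072152700 - 1524621)*(-1332646) = -167818003776311749/110072152700*(-1332646) = 111820995730243373528927/55036076350 ≈ 2.0318e+12)
t = 3247204
t - O = 3247204 - 1*111820995730243373528927/55036076350 = 3247204 - 111820995730243373528927/55036076350 = -111820817016876105503527/55036076350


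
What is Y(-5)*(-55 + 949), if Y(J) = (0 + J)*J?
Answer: 22350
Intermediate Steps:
Y(J) = J**2 (Y(J) = J*J = J**2)
Y(-5)*(-55 + 949) = (-5)**2*(-55 + 949) = 25*894 = 22350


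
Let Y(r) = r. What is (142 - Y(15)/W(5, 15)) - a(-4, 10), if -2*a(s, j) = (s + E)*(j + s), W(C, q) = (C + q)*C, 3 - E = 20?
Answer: 1577/20 ≈ 78.850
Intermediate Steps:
E = -17 (E = 3 - 1*20 = 3 - 20 = -17)
W(C, q) = C*(C + q)
a(s, j) = -(-17 + s)*(j + s)/2 (a(s, j) = -(s - 17)*(j + s)/2 = -(-17 + s)*(j + s)/2)
(142 - Y(15)/W(5, 15)) - a(-4, 10) = (142 - 15/(5*(5 + 15))) - (-½*(-4)² + (17/2)*10 + (17/2)*(-4) - ½*10*(-4)) = (142 - 15/(5*20)) - (-½*16 + 85 - 34 + 20) = (142 - 15/100) - (-8 + 85 - 34 + 20) = (142 - 15/100) - 1*63 = (142 - 1*3/20) - 63 = (142 - 3/20) - 63 = 2837/20 - 63 = 1577/20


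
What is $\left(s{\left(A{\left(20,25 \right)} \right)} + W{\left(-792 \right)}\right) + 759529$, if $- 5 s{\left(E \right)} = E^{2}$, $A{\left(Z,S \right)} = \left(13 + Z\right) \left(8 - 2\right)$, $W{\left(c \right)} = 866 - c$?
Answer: $\frac{3766731}{5} \approx 7.5335 \cdot 10^{5}$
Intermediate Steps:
$A{\left(Z,S \right)} = 78 + 6 Z$ ($A{\left(Z,S \right)} = \left(13 + Z\right) 6 = 78 + 6 Z$)
$s{\left(E \right)} = - \frac{E^{2}}{5}$
$\left(s{\left(A{\left(20,25 \right)} \right)} + W{\left(-792 \right)}\right) + 759529 = \left(- \frac{\left(78 + 6 \cdot 20\right)^{2}}{5} + \left(866 - -792\right)\right) + 759529 = \left(- \frac{\left(78 + 120\right)^{2}}{5} + \left(866 + 792\right)\right) + 759529 = \left(- \frac{198^{2}}{5} + 1658\right) + 759529 = \left(\left(- \frac{1}{5}\right) 39204 + 1658\right) + 759529 = \left(- \frac{39204}{5} + 1658\right) + 759529 = - \frac{30914}{5} + 759529 = \frac{3766731}{5}$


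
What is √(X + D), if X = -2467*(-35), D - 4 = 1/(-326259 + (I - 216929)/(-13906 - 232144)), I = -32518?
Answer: √556450264957753178795498991/80275777503 ≈ 293.85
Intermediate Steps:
D = 321102863962/80275777503 (D = 4 + 1/(-326259 + (-32518 - 216929)/(-13906 - 232144)) = 4 + 1/(-326259 - 249447/(-246050)) = 4 + 1/(-326259 - 249447*(-1/246050)) = 4 + 1/(-326259 + 249447/246050) = 4 + 1/(-80275777503/246050) = 4 - 246050/80275777503 = 321102863962/80275777503 ≈ 4.0000)
X = 86345
√(X + D) = √(86345 + 321102863962/80275777503) = √(6931733111360497/80275777503) = √556450264957753178795498991/80275777503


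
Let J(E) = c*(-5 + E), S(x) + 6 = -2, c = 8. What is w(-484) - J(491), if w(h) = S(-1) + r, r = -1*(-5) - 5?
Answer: -3896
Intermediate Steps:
S(x) = -8 (S(x) = -6 - 2 = -8)
r = 0 (r = 5 - 5 = 0)
J(E) = -40 + 8*E (J(E) = 8*(-5 + E) = -40 + 8*E)
w(h) = -8 (w(h) = -8 + 0 = -8)
w(-484) - J(491) = -8 - (-40 + 8*491) = -8 - (-40 + 3928) = -8 - 1*3888 = -8 - 3888 = -3896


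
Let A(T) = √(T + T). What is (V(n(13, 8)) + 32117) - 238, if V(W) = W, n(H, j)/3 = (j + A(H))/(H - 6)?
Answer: 223177/7 + 3*√26/7 ≈ 31885.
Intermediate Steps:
A(T) = √2*√T (A(T) = √(2*T) = √2*√T)
n(H, j) = 3*(j + √2*√H)/(-6 + H) (n(H, j) = 3*((j + √2*√H)/(H - 6)) = 3*((j + √2*√H)/(-6 + H)) = 3*(j + √2*√H)/(-6 + H))
(V(n(13, 8)) + 32117) - 238 = (3*(8 + √2*√13)/(-6 + 13) + 32117) - 238 = (3*(8 + √26)/7 + 32117) - 238 = (3*(⅐)*(8 + √26) + 32117) - 238 = ((24/7 + 3*√26/7) + 32117) - 238 = (224843/7 + 3*√26/7) - 238 = 223177/7 + 3*√26/7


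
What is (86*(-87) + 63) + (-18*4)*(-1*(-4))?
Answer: -7707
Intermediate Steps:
(86*(-87) + 63) + (-18*4)*(-1*(-4)) = (-7482 + 63) - 72*4 = -7419 - 288 = -7707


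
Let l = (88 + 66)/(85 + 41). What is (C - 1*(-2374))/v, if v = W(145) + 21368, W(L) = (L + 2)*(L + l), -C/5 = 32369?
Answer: -478413/128588 ≈ -3.7205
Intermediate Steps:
C = -161845 (C = -5*32369 = -161845)
l = 11/9 (l = 154/126 = 154*(1/126) = 11/9 ≈ 1.2222)
W(L) = (2 + L)*(11/9 + L) (W(L) = (L + 2)*(L + 11/9) = (2 + L)*(11/9 + L))
v = 128588/3 (v = (22/9 + 145² + (29/9)*145) + 21368 = (22/9 + 21025 + 4205/9) + 21368 = 64484/3 + 21368 = 128588/3 ≈ 42863.)
(C - 1*(-2374))/v = (-161845 - 1*(-2374))/(128588/3) = (-161845 + 2374)*(3/128588) = -159471*3/128588 = -478413/128588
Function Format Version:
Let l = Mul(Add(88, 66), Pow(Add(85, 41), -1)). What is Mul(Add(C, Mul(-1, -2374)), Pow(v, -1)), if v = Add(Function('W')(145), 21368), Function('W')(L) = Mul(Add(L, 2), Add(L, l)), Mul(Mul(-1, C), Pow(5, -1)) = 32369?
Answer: Rational(-478413, 128588) ≈ -3.7205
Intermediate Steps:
C = -161845 (C = Mul(-5, 32369) = -161845)
l = Rational(11, 9) (l = Mul(154, Pow(126, -1)) = Mul(154, Rational(1, 126)) = Rational(11, 9) ≈ 1.2222)
Function('W')(L) = Mul(Add(2, L), Add(Rational(11, 9), L)) (Function('W')(L) = Mul(Add(L, 2), Add(L, Rational(11, 9))) = Mul(Add(2, L), Add(Rational(11, 9), L)))
v = Rational(128588, 3) (v = Add(Add(Rational(22, 9), Pow(145, 2), Mul(Rational(29, 9), 145)), 21368) = Add(Add(Rational(22, 9), 21025, Rational(4205, 9)), 21368) = Add(Rational(64484, 3), 21368) = Rational(128588, 3) ≈ 42863.)
Mul(Add(C, Mul(-1, -2374)), Pow(v, -1)) = Mul(Add(-161845, Mul(-1, -2374)), Pow(Rational(128588, 3), -1)) = Mul(Add(-161845, 2374), Rational(3, 128588)) = Mul(-159471, Rational(3, 128588)) = Rational(-478413, 128588)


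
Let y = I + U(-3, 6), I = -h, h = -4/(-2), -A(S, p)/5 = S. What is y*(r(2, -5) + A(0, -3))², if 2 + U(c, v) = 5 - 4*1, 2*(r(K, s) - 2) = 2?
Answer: -27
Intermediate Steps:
A(S, p) = -5*S
r(K, s) = 3 (r(K, s) = 2 + (½)*2 = 2 + 1 = 3)
U(c, v) = -1 (U(c, v) = -2 + (5 - 4*1) = -2 + (5 - 4) = -2 + 1 = -1)
h = 2 (h = -4*(-½) = 2)
I = -2 (I = -1*2 = -2)
y = -3 (y = -2 - 1 = -3)
y*(r(2, -5) + A(0, -3))² = -3*(3 - 5*0)² = -3*(3 + 0)² = -3*3² = -3*9 = -27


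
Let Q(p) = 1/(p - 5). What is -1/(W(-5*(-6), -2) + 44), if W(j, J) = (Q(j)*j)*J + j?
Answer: -5/358 ≈ -0.013966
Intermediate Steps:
Q(p) = 1/(-5 + p)
W(j, J) = j + J*j/(-5 + j) (W(j, J) = (j/(-5 + j))*J + j = J*j/(-5 + j) + j = j + J*j/(-5 + j))
-1/(W(-5*(-6), -2) + 44) = -1/((-5*(-6))*(-5 - 2 - 5*(-6))/(-5 - 5*(-6)) + 44) = -1/(30*(-5 - 2 + 30)/(-5 + 30) + 44) = -1/(30*23/25 + 44) = -1/(30*(1/25)*23 + 44) = -1/(138/5 + 44) = -1/358/5 = -1*5/358 = -5/358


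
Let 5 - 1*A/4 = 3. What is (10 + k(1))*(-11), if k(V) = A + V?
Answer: -209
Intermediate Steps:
A = 8 (A = 20 - 4*3 = 20 - 12 = 8)
k(V) = 8 + V
(10 + k(1))*(-11) = (10 + (8 + 1))*(-11) = (10 + 9)*(-11) = 19*(-11) = -209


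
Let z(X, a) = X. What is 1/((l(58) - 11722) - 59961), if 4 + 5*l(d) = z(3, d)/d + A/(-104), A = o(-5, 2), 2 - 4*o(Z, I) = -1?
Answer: -60320/4323966279 ≈ -1.3950e-5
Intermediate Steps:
o(Z, I) = 3/4 (o(Z, I) = 1/2 - 1/4*(-1) = 1/2 + 1/4 = 3/4)
A = 3/4 ≈ 0.75000
l(d) = -1667/2080 + 3/(5*d) (l(d) = -4/5 + (3/d + (3/4)/(-104))/5 = -4/5 + (3/d + (3/4)*(-1/104))/5 = -4/5 + (3/d - 3/416)/5 = -4/5 + (-3/416 + 3/d)/5 = -4/5 + (-3/2080 + 3/(5*d)) = -1667/2080 + 3/(5*d))
1/((l(58) - 11722) - 59961) = 1/(((1/2080)*(1248 - 1667*58)/58 - 11722) - 59961) = 1/(((1/2080)*(1/58)*(1248 - 96686) - 11722) - 59961) = 1/(((1/2080)*(1/58)*(-95438) - 11722) - 59961) = 1/((-47719/60320 - 11722) - 59961) = 1/(-707118759/60320 - 59961) = 1/(-4323966279/60320) = -60320/4323966279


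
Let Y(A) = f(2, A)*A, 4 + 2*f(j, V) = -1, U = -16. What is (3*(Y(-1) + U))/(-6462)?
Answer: 9/1436 ≈ 0.0062674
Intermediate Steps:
f(j, V) = -5/2 (f(j, V) = -2 + (½)*(-1) = -2 - ½ = -5/2)
Y(A) = -5*A/2
(3*(Y(-1) + U))/(-6462) = (3*(-5/2*(-1) - 16))/(-6462) = (3*(5/2 - 16))*(-1/6462) = (3*(-27/2))*(-1/6462) = -81/2*(-1/6462) = 9/1436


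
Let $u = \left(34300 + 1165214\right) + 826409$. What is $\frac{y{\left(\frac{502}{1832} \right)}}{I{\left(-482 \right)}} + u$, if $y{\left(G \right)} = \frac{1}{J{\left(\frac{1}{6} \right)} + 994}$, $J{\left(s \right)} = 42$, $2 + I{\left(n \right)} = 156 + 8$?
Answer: $\frac{340014708937}{167832} \approx 2.0259 \cdot 10^{6}$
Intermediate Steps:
$I{\left(n \right)} = 162$ ($I{\left(n \right)} = -2 + \left(156 + 8\right) = -2 + 164 = 162$)
$y{\left(G \right)} = \frac{1}{1036}$ ($y{\left(G \right)} = \frac{1}{42 + 994} = \frac{1}{1036}$)
$u = 2025923$ ($u = 1199514 + 826409 = 2025923$)
$\frac{y{\left(\frac{502}{1832} \right)}}{I{\left(-482 \right)}} + u = \frac{1}{1036 \cdot 162} + 2025923 = \frac{1}{1036} \cdot \frac{1}{162} + 2025923 = \frac{1}{167832} + 2025923 = \frac{340014708937}{167832}$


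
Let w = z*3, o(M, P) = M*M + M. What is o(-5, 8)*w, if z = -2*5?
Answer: -600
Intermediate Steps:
z = -10
o(M, P) = M + M² (o(M, P) = M² + M = M + M²)
w = -30 (w = -10*3 = -30)
o(-5, 8)*w = -5*(1 - 5)*(-30) = -5*(-4)*(-30) = 20*(-30) = -600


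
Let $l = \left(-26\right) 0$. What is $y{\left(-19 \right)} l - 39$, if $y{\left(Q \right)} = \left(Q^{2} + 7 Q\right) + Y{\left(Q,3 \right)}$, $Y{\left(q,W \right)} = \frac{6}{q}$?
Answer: $-39$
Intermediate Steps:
$y{\left(Q \right)} = Q^{2} + \frac{6}{Q} + 7 Q$ ($y{\left(Q \right)} = \left(Q^{2} + 7 Q\right) + \frac{6}{Q} = Q^{2} + \frac{6}{Q} + 7 Q$)
$l = 0$
$y{\left(-19 \right)} l - 39 = \frac{6 + \left(-19\right)^{2} \left(7 - 19\right)}{-19} \cdot 0 - 39 = - \frac{6 + 361 \left(-12\right)}{19} \cdot 0 - 39 = - \frac{6 - 4332}{19} \cdot 0 - 39 = \left(- \frac{1}{19}\right) \left(-4326\right) 0 - 39 = \frac{4326}{19} \cdot 0 - 39 = 0 - 39 = -39$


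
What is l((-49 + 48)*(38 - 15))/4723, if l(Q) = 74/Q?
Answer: -74/108629 ≈ -0.00068122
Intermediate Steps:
l((-49 + 48)*(38 - 15))/4723 = (74/(((-49 + 48)*(38 - 15))))/4723 = (74/((-1*23)))*(1/4723) = (74/(-23))*(1/4723) = (74*(-1/23))*(1/4723) = -74/23*1/4723 = -74/108629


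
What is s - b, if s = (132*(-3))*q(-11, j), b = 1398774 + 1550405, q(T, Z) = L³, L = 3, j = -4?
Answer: -2959871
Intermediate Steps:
q(T, Z) = 27 (q(T, Z) = 3³ = 27)
b = 2949179
s = -10692 (s = (132*(-3))*27 = -396*27 = -10692)
s - b = -10692 - 1*2949179 = -10692 - 2949179 = -2959871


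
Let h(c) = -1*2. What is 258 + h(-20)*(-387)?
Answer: 1032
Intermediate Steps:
h(c) = -2
258 + h(-20)*(-387) = 258 - 2*(-387) = 258 + 774 = 1032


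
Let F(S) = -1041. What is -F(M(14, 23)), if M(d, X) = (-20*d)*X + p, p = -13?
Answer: 1041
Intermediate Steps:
M(d, X) = -13 - 20*X*d (M(d, X) = (-20*d)*X - 13 = -20*X*d - 13 = -13 - 20*X*d)
-F(M(14, 23)) = -1*(-1041) = 1041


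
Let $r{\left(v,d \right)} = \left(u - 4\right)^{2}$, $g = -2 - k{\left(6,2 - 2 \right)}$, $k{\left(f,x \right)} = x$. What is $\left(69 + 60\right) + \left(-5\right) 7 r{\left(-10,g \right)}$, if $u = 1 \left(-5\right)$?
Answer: $-2706$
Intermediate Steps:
$u = -5$
$g = -2$ ($g = -2 - \left(2 - 2\right) = -2 - 0 = -2 + 0 = -2$)
$r{\left(v,d \right)} = 81$ ($r{\left(v,d \right)} = \left(-5 - 4\right)^{2} = \left(-9\right)^{2} = 81$)
$\left(69 + 60\right) + \left(-5\right) 7 r{\left(-10,g \right)} = \left(69 + 60\right) + \left(-5\right) 7 \cdot 81 = 129 - 2835 = -2706$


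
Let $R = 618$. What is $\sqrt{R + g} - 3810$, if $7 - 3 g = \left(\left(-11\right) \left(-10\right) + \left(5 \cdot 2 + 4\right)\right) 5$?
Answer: $-3810 + \frac{\sqrt{3723}}{3} \approx -3789.7$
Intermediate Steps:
$g = - \frac{613}{3}$ ($g = \frac{7}{3} - \frac{\left(\left(-11\right) \left(-10\right) + \left(5 \cdot 2 + 4\right)\right) 5}{3} = \frac{7}{3} - \frac{\left(110 + \left(10 + 4\right)\right) 5}{3} = \frac{7}{3} - \frac{\left(110 + 14\right) 5}{3} = \frac{7}{3} - \frac{124 \cdot 5}{3} = \frac{7}{3} - \frac{620}{3} = - \frac{613}{3} \approx -204.33$)
$\sqrt{R + g} - 3810 = \sqrt{618 - \frac{613}{3}} - 3810 = \sqrt{\frac{1241}{3}} - 3810 = \frac{\sqrt{3723}}{3} - 3810 = -3810 + \frac{\sqrt{3723}}{3}$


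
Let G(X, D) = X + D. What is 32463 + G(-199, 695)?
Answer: 32959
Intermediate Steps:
G(X, D) = D + X
32463 + G(-199, 695) = 32463 + (695 - 199) = 32463 + 496 = 32959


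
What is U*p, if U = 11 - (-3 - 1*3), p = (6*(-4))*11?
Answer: -4488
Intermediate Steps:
p = -264 (p = -24*11 = -264)
U = 17 (U = 11 - (-3 - 3) = 11 - 1*(-6) = 11 + 6 = 17)
U*p = 17*(-264) = -4488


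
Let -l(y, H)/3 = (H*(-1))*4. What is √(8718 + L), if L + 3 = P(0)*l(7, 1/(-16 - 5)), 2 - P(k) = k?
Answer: √426979/7 ≈ 93.348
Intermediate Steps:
P(k) = 2 - k
l(y, H) = 12*H (l(y, H) = -3*H*(-1)*4 = -3*(-H)*4 = -(-12)*H = 12*H)
L = -29/7 (L = -3 + (2 - 1*0)*(12/(-16 - 5)) = -3 + (2 + 0)*(12/(-21)) = -3 + 2*(12*(-1/21)) = -3 + 2*(-4/7) = -3 - 8/7 = -29/7 ≈ -4.1429)
√(8718 + L) = √(8718 - 29/7) = √(60997/7) = √426979/7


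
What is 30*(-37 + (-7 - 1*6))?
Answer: -1500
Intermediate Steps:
30*(-37 + (-7 - 1*6)) = 30*(-37 + (-7 - 6)) = 30*(-37 - 13) = 30*(-50) = -1500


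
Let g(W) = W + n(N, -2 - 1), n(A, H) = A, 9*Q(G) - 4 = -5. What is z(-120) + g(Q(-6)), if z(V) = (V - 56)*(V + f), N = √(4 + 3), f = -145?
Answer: 419759/9 + √7 ≈ 46643.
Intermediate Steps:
N = √7 ≈ 2.6458
Q(G) = -⅑ (Q(G) = 4/9 + (⅑)*(-5) = 4/9 - 5/9 = -⅑)
z(V) = (-145 + V)*(-56 + V) (z(V) = (V - 56)*(V - 145) = (-56 + V)*(-145 + V) = (-145 + V)*(-56 + V))
g(W) = W + √7
z(-120) + g(Q(-6)) = (8120 + (-120)² - 201*(-120)) + (-⅑ + √7) = (8120 + 14400 + 24120) + (-⅑ + √7) = 46640 + (-⅑ + √7) = 419759/9 + √7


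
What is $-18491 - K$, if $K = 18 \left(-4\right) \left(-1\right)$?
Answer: $-18563$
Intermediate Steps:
$K = 72$ ($K = \left(-72\right) \left(-1\right) = 72$)
$-18491 - K = -18491 - 72 = -18563$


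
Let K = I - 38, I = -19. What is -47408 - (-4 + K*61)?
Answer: -43927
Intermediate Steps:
K = -57 (K = -19 - 38 = -57)
-47408 - (-4 + K*61) = -47408 - (-4 - 57*61) = -47408 - (-4 - 3477) = -47408 - 1*(-3481) = -47408 + 3481 = -43927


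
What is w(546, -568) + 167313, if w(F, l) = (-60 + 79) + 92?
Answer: 167424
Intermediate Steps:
w(F, l) = 111 (w(F, l) = 19 + 92 = 111)
w(546, -568) + 167313 = 111 + 167313 = 167424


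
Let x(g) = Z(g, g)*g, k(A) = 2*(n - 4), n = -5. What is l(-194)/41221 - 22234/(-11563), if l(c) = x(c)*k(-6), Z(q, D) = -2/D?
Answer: 916923982/476638423 ≈ 1.9237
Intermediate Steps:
k(A) = -18 (k(A) = 2*(-5 - 4) = 2*(-9) = -18)
x(g) = -2 (x(g) = (-2/g)*g = -2)
l(c) = 36 (l(c) = -2*(-18) = 36)
l(-194)/41221 - 22234/(-11563) = 36/41221 - 22234/(-11563) = 36*(1/41221) - 22234*(-1/11563) = 36/41221 + 22234/11563 = 916923982/476638423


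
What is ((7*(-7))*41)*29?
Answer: -58261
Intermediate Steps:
((7*(-7))*41)*29 = -49*41*29 = -2009*29 = -58261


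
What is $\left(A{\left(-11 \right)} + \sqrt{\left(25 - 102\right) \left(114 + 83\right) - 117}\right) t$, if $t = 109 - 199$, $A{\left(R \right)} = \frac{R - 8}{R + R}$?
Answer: $- \frac{855}{11} - 90 i \sqrt{15286} \approx -77.727 - 11127.0 i$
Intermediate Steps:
$A{\left(R \right)} = \frac{-8 + R}{2 R}$
$t = -90$
$\left(A{\left(-11 \right)} + \sqrt{\left(25 - 102\right) \left(114 + 83\right) - 117}\right) t = \left(\frac{-8 - 11}{2 \left(-11\right)} + \sqrt{\left(25 - 102\right) \left(114 + 83\right) - 117}\right) \left(-90\right) = \left(\frac{1}{2} \left(- \frac{1}{11}\right) \left(-19\right) + \sqrt{\left(-77\right) 197 - 117}\right) \left(-90\right) = \left(\frac{19}{22} + \sqrt{-15169 - 117}\right) \left(-90\right) = \left(\frac{19}{22} + \sqrt{-15286}\right) \left(-90\right) = \left(\frac{19}{22} + i \sqrt{15286}\right) \left(-90\right) = - \frac{855}{11} - 90 i \sqrt{15286}$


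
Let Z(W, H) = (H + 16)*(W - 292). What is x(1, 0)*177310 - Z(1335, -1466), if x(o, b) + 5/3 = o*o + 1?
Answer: 4714360/3 ≈ 1.5715e+6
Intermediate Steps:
x(o, b) = -2/3 + o**2 (x(o, b) = -5/3 + (o*o + 1) = -5/3 + (o**2 + 1) = -5/3 + (1 + o**2) = -2/3 + o**2)
Z(W, H) = (-292 + W)*(16 + H) (Z(W, H) = (16 + H)*(-292 + W) = (-292 + W)*(16 + H))
x(1, 0)*177310 - Z(1335, -1466) = (-2/3 + 1**2)*177310 - (-4672 - 292*(-1466) + 16*1335 - 1466*1335) = (-2/3 + 1)*177310 - (-4672 + 428072 + 21360 - 1957110) = (1/3)*177310 - 1*(-1512350) = 177310/3 + 1512350 = 4714360/3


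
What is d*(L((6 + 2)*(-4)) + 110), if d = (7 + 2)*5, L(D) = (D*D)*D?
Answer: -1469610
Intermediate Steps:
L(D) = D³ (L(D) = D²*D = D³)
d = 45 (d = 9*5 = 45)
d*(L((6 + 2)*(-4)) + 110) = 45*(((6 + 2)*(-4))³ + 110) = 45*((8*(-4))³ + 110) = 45*((-32)³ + 110) = 45*(-32768 + 110) = 45*(-32658) = -1469610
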